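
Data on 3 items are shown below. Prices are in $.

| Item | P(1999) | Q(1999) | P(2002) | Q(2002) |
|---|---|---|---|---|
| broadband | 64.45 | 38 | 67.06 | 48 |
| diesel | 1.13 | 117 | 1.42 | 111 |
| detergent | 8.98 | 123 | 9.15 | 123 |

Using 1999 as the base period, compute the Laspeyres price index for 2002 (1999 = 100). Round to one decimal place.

104.2

Laspeyres price index uses base-period quantities as weights.
ΣP(2002)·Q(1999) = 67.06×38 + 1.42×117 + 9.15×123 = 2548.28 + 166.14 + 1125.45 = 3839.87
ΣP(1999)·Q(1999) = 64.45×38 + 1.13×117 + 8.98×123 = 2449.1 + 132.21 + 1104.54 = 3685.85
Index = 3839.87 / 3685.85 × 100 = 104.1787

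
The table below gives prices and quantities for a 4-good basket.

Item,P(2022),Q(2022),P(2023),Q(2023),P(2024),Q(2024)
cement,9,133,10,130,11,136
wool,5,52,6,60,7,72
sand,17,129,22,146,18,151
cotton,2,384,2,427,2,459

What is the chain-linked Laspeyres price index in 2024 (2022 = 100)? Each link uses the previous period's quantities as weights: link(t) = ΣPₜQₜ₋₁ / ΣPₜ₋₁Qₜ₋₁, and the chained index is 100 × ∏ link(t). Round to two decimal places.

Link 2022→2023:
ΣP(2023)Q(2022) = 10×133 + 6×52 + 22×129 + 2×384 = 1330 + 312 + 2838 + 768 = 5248
ΣP(2022)Q(2022) = 9×133 + 5×52 + 17×129 + 2×384 = 1197 + 260 + 2193 + 768 = 4418
link = 5248/4418 = 1.187868
Link 2023→2024:
ΣP(2024)Q(2023) = 11×130 + 7×60 + 18×146 + 2×427 = 1430 + 420 + 2628 + 854 = 5332
ΣP(2023)Q(2023) = 10×130 + 6×60 + 22×146 + 2×427 = 1300 + 360 + 3212 + 854 = 5726
link = 5332/5726 = 0.931191
Chained index = 100 × 1.187868 × 0.931191 = 110.6132

110.61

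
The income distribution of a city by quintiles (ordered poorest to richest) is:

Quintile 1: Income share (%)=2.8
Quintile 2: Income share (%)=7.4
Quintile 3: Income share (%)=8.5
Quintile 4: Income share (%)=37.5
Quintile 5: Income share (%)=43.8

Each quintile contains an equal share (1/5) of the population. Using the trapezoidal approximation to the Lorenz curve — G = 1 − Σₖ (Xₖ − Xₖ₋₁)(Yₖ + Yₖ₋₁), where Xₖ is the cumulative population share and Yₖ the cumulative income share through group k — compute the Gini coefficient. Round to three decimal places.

0.448

Cumulative income shares Yₖ: 0.0280, 0.1020, 0.1870, 0.5620, 1.0000
Σ (Xₖ−Xₖ₋₁)(Yₖ+Yₖ₋₁) = (1/5)(0.0280+0.0000) + (1/5)(0.1020+0.0280) + (1/5)(0.1870+0.1020) + (1/5)(0.5620+0.1870) + (1/5)(1.0000+0.5620)
  = 0.0056 + 0.0260 + 0.0578 + 0.1498 + 0.3124 = 0.5516
G = 1 − 0.5516 = 0.4484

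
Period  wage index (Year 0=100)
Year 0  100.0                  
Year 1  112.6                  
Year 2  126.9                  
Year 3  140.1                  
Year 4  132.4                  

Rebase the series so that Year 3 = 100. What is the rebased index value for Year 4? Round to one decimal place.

94.5

Rebased(Year 4) = 132.4 / 140.1 × 100 = 94.5039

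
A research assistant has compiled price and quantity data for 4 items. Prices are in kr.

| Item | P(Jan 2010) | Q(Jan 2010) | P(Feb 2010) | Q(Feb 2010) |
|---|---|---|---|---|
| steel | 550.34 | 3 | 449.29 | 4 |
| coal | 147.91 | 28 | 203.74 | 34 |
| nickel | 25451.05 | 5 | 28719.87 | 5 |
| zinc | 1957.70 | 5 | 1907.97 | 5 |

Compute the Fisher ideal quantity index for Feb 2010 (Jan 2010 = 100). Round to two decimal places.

Laspeyres component (base-period weights):
ΣP(Jan 2010)Q(Feb 2010) = 550.34×4 + 147.91×34 + 25451.05×5 + 1957.70×5 = 2201.36 + 5028.94 + 127255.25 + 9788.5 = 144274.05
ΣP(Jan 2010)Q(Jan 2010) = 550.34×3 + 147.91×28 + 25451.05×5 + 1957.70×5 = 1651.02 + 4141.48 + 127255.25 + 9788.5 = 142836.25
L = 144274.05 / 142836.25 × 100 = 101.0066
Paasche component (current-period weights):
ΣP(Feb 2010)Q(Feb 2010) = 449.29×4 + 203.74×34 + 28719.87×5 + 1907.97×5 = 1797.16 + 6927.16 + 143599.35 + 9539.85 = 161863.52
ΣP(Feb 2010)Q(Jan 2010) = 449.29×3 + 203.74×28 + 28719.87×5 + 1907.97×5 = 1347.87 + 5704.72 + 143599.35 + 9539.85 = 160191.79
P = 161863.52 / 160191.79 × 100 = 101.0436
Fisher = √(L × P) = √(101.0066 × 101.0436) = 101.0251

101.03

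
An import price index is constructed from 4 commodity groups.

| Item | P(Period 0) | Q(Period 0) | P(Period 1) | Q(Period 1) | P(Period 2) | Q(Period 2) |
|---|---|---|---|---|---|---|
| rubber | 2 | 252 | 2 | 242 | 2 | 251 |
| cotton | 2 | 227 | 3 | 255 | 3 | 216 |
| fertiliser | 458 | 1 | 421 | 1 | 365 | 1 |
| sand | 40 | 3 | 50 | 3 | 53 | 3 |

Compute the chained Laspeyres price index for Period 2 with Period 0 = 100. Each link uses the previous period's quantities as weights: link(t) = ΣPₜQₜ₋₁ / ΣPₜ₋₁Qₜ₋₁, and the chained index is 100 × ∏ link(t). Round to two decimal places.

Link Period 0→Period 1:
ΣP(Period 1)Q(Period 0) = 2×252 + 3×227 + 421×1 + 50×3 = 504 + 681 + 421 + 150 = 1756
ΣP(Period 0)Q(Period 0) = 2×252 + 2×227 + 458×1 + 40×3 = 504 + 454 + 458 + 120 = 1536
link = 1756/1536 = 1.143229
Link Period 1→Period 2:
ΣP(Period 2)Q(Period 1) = 2×242 + 3×255 + 365×1 + 53×3 = 484 + 765 + 365 + 159 = 1773
ΣP(Period 1)Q(Period 1) = 2×242 + 3×255 + 421×1 + 50×3 = 484 + 765 + 421 + 150 = 1820
link = 1773/1820 = 0.974176
Chained index = 100 × 1.143229 × 0.974176 = 111.3706

111.37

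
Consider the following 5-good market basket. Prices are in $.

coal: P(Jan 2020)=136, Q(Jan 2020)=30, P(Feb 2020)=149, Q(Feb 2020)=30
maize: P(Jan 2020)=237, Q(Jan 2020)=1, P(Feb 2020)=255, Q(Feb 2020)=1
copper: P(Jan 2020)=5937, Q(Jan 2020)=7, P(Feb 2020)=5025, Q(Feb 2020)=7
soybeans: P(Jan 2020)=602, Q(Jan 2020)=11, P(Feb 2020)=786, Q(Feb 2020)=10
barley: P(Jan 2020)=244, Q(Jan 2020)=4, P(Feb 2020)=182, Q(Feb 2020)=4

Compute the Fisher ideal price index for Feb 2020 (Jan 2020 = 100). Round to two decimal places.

91.93

Laspeyres component (base-period weights):
ΣP(Feb 2020)Q(Jan 2020) = 149×30 + 255×1 + 5025×7 + 786×11 + 182×4 = 4470 + 255 + 35175 + 8646 + 728 = 49274
ΣP(Jan 2020)Q(Jan 2020) = 136×30 + 237×1 + 5937×7 + 602×11 + 244×4 = 4080 + 237 + 41559 + 6622 + 976 = 53474
L = 49274 / 53474 × 100 = 92.1457
Paasche component (current-period weights):
ΣP(Feb 2020)Q(Feb 2020) = 149×30 + 255×1 + 5025×7 + 786×10 + 182×4 = 4470 + 255 + 35175 + 7860 + 728 = 48488
ΣP(Jan 2020)Q(Feb 2020) = 136×30 + 237×1 + 5937×7 + 602×10 + 244×4 = 4080 + 237 + 41559 + 6020 + 976 = 52872
P = 48488 / 52872 × 100 = 91.7083
Fisher = √(L × P) = √(92.1457 × 91.7083) = 91.9267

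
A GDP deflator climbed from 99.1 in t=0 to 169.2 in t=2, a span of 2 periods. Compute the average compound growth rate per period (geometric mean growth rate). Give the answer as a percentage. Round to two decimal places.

Growth factor = (169.2/99.1)^(1/2) = (1.707366)^(1/2) = 1.306662
Growth rate = 1.306662 − 1 = 0.306662 = 30.6662%

30.67%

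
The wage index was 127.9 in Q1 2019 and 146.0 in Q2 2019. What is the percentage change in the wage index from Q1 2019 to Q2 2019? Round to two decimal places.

Change = (146.0 − 127.9) / 127.9 × 100
       = 18.1 / 127.9 × 100 = 14.1517%

14.15%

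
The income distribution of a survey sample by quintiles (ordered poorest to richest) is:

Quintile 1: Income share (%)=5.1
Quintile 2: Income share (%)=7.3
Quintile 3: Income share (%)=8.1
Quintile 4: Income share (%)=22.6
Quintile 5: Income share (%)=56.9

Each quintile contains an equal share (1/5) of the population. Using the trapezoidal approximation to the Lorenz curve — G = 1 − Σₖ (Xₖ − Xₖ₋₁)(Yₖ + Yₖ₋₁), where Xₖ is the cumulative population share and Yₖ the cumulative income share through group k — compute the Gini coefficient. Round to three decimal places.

Cumulative income shares Yₖ: 0.0510, 0.1240, 0.2050, 0.4310, 1.0000
Σ (Xₖ−Xₖ₋₁)(Yₖ+Yₖ₋₁) = (1/5)(0.0510+0.0000) + (1/5)(0.1240+0.0510) + (1/5)(0.2050+0.1240) + (1/5)(0.4310+0.2050) + (1/5)(1.0000+0.4310)
  = 0.0102 + 0.0350 + 0.0658 + 0.1272 + 0.2862 = 0.5244
G = 1 − 0.5244 = 0.4756

0.476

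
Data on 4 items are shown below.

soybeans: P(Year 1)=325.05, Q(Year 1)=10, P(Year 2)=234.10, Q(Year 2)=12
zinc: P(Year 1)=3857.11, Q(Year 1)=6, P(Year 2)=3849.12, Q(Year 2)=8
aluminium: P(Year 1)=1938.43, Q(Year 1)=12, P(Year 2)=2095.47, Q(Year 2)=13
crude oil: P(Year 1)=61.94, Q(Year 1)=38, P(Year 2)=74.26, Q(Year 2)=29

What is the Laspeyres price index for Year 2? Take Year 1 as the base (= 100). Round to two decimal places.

102.68

Laspeyres price index uses base-period quantities as weights.
ΣP(Year 2)·Q(Year 1) = 234.10×10 + 3849.12×6 + 2095.47×12 + 74.26×38 = 2341 + 23094.72 + 25145.64 + 2821.88 = 53403.24
ΣP(Year 1)·Q(Year 1) = 325.05×10 + 3857.11×6 + 1938.43×12 + 61.94×38 = 3250.5 + 23142.66 + 23261.16 + 2353.72 = 52008.04
Index = 53403.24 / 52008.04 × 100 = 102.6827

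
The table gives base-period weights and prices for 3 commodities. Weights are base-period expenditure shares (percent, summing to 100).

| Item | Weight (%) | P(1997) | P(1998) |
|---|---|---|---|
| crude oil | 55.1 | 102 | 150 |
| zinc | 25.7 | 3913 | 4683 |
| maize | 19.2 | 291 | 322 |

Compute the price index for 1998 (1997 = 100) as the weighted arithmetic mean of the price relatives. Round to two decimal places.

133.03

crude oil: 55.1 × (150/102) = 55.1 × 1.470588 = 81.0294
zinc: 25.7 × (4683/3913) = 25.7 × 1.196780 = 30.7572
maize: 19.2 × (322/291) = 19.2 × 1.106529 = 21.2454
Index = Σ wᵢ·(p₁ᵢ/p₀ᵢ) = 81.0294 + 30.7572 + 21.2454 = 133.0320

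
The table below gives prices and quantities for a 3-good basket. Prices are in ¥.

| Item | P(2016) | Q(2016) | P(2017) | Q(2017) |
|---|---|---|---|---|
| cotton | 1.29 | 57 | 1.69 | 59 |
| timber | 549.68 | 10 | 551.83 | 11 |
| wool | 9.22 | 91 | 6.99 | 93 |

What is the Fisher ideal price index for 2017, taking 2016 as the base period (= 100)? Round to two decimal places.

Laspeyres component (base-period weights):
ΣP(2017)Q(2016) = 1.69×57 + 551.83×10 + 6.99×91 = 96.33 + 5518.3 + 636.09 = 6250.72
ΣP(2016)Q(2016) = 1.29×57 + 549.68×10 + 9.22×91 = 73.53 + 5496.8 + 839.02 = 6409.35
L = 6250.72 / 6409.35 × 100 = 97.5250
Paasche component (current-period weights):
ΣP(2017)Q(2017) = 1.69×59 + 551.83×11 + 6.99×93 = 99.71 + 6070.13 + 650.07 = 6819.91
ΣP(2016)Q(2017) = 1.29×59 + 549.68×11 + 9.22×93 = 76.11 + 6046.48 + 857.46 = 6980.05
P = 6819.91 / 6980.05 × 100 = 97.7057
Fisher = √(L × P) = √(97.5250 × 97.7057) = 97.6153

97.62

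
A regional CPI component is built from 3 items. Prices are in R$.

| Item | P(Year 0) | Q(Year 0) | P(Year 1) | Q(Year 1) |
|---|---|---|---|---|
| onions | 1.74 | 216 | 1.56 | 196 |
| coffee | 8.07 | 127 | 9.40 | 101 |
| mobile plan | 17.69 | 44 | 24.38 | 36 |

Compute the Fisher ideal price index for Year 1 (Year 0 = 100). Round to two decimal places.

119.22

Laspeyres component (base-period weights):
ΣP(Year 1)Q(Year 0) = 1.56×216 + 9.40×127 + 24.38×44 = 336.96 + 1193.8 + 1072.72 = 2603.48
ΣP(Year 0)Q(Year 0) = 1.74×216 + 8.07×127 + 17.69×44 = 375.84 + 1024.89 + 778.36 = 2179.09
L = 2603.48 / 2179.09 × 100 = 119.4756
Paasche component (current-period weights):
ΣP(Year 1)Q(Year 1) = 1.56×196 + 9.40×101 + 24.38×36 = 305.76 + 949.4 + 877.68 = 2132.84
ΣP(Year 0)Q(Year 1) = 1.74×196 + 8.07×101 + 17.69×36 = 341.04 + 815.07 + 636.84 = 1792.95
P = 2132.84 / 1792.95 × 100 = 118.9570
Fisher = √(L × P) = √(119.4756 × 118.9570) = 119.2160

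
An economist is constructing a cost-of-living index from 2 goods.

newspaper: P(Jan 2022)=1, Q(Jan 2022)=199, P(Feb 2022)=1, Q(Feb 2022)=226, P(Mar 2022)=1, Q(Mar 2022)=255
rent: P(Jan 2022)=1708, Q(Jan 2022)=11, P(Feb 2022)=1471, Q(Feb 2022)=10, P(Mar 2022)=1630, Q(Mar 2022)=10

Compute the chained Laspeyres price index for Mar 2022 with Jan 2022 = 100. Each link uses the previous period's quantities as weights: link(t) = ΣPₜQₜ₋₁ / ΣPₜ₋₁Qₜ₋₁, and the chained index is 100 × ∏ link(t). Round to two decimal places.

Link Jan 2022→Feb 2022:
ΣP(Feb 2022)Q(Jan 2022) = 1×199 + 1471×11 = 199 + 16181 = 16380
ΣP(Jan 2022)Q(Jan 2022) = 1×199 + 1708×11 = 199 + 18788 = 18987
link = 16380/18987 = 0.862696
Link Feb 2022→Mar 2022:
ΣP(Mar 2022)Q(Feb 2022) = 1×226 + 1630×10 = 226 + 16300 = 16526
ΣP(Feb 2022)Q(Feb 2022) = 1×226 + 1471×10 = 226 + 14710 = 14936
link = 16526/14936 = 1.106454
Chained index = 100 × 0.862696 × 1.106454 = 95.4533

95.45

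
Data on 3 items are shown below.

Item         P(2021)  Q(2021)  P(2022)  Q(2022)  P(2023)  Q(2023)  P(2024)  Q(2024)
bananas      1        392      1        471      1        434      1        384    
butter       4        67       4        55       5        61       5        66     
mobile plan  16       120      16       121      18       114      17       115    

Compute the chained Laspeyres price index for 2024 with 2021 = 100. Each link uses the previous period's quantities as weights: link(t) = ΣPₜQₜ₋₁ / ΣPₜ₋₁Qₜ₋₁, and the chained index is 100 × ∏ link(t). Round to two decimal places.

Link 2021→2022:
ΣP(2022)Q(2021) = 1×392 + 4×67 + 16×120 = 392 + 268 + 1920 = 2580
ΣP(2021)Q(2021) = 1×392 + 4×67 + 16×120 = 392 + 268 + 1920 = 2580
link = 2580/2580 = 1.000000
Link 2022→2023:
ΣP(2023)Q(2022) = 1×471 + 5×55 + 18×121 = 471 + 275 + 2178 = 2924
ΣP(2022)Q(2022) = 1×471 + 4×55 + 16×121 = 471 + 220 + 1936 = 2627
link = 2924/2627 = 1.113057
Link 2023→2024:
ΣP(2024)Q(2023) = 1×434 + 5×61 + 17×114 = 434 + 305 + 1938 = 2677
ΣP(2023)Q(2023) = 1×434 + 5×61 + 18×114 = 434 + 305 + 2052 = 2791
link = 2677/2791 = 0.959154
Chained index = 100 × 1.000000 × 1.113057 × 0.959154 = 106.7593

106.76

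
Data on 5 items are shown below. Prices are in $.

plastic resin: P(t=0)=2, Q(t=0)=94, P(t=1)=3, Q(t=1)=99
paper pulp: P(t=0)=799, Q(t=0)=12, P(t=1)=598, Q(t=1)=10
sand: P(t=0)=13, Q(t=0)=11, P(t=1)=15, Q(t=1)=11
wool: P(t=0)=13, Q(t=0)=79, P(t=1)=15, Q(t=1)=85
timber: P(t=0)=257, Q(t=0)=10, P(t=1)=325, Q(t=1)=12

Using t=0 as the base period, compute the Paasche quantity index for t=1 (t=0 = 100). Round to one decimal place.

Paasche quantity index uses current-period prices as weights.
ΣP(t=1)·Q(t=1) = 3×99 + 598×10 + 15×11 + 15×85 + 325×12 = 297 + 5980 + 165 + 1275 + 3900 = 11617
ΣP(t=1)·Q(t=0) = 3×94 + 598×12 + 15×11 + 15×79 + 325×10 = 282 + 7176 + 165 + 1185 + 3250 = 12058
Index = 11617 / 12058 × 100 = 96.3427

96.3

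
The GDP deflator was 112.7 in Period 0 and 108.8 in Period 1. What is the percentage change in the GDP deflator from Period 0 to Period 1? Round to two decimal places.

-3.46%

Change = (108.8 − 112.7) / 112.7 × 100
       = -3.9 / 112.7 × 100 = -3.4605%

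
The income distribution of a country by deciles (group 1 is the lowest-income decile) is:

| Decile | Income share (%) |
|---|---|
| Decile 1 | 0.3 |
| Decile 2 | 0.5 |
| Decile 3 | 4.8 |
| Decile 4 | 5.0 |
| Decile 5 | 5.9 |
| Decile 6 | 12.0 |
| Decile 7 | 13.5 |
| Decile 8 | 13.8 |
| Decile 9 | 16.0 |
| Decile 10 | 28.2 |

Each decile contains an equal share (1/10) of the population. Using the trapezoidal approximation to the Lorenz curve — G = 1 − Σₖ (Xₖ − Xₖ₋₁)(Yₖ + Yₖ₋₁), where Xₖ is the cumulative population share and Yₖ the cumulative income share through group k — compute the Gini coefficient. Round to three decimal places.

0.436

Cumulative income shares Yₖ: 0.0030, 0.0080, 0.0560, 0.1060, 0.1650, 0.2850, 0.4200, 0.5580, 0.7180, 1.0000
Σ (Xₖ−Xₖ₋₁)(Yₖ+Yₖ₋₁) = (1/10)(0.0030+0.0000) + (1/10)(0.0080+0.0030) + (1/10)(0.0560+0.0080) + (1/10)(0.1060+0.0560) + (1/10)(0.1650+0.1060) + (1/10)(0.2850+0.1650) + (1/10)(0.4200+0.2850) + (1/10)(0.5580+0.4200) + (1/10)(0.7180+0.5580) + (1/10)(1.0000+0.7180)
  = 0.0003 + 0.0011 + 0.0064 + 0.0162 + 0.0271 + 0.0450 + 0.0705 + 0.0978 + 0.1276 + 0.1718 = 0.5638
G = 1 − 0.5638 = 0.4362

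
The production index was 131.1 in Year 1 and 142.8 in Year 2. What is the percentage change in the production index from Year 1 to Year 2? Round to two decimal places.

Change = (142.8 − 131.1) / 131.1 × 100
       = 11.7 / 131.1 × 100 = 8.9245%

8.92%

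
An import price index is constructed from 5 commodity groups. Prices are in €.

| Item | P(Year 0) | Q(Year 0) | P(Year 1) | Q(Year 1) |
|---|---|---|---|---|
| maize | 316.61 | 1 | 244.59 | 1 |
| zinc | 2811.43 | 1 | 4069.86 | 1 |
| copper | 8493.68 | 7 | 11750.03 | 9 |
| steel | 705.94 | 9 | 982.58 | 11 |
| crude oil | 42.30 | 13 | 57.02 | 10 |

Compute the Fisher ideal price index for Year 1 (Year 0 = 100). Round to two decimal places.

Laspeyres component (base-period weights):
ΣP(Year 1)Q(Year 0) = 244.59×1 + 4069.86×1 + 11750.03×7 + 982.58×9 + 57.02×13 = 244.59 + 4069.86 + 82250.21 + 8843.22 + 741.26 = 96149.14
ΣP(Year 0)Q(Year 0) = 316.61×1 + 2811.43×1 + 8493.68×7 + 705.94×9 + 42.30×13 = 316.61 + 2811.43 + 59455.76 + 6353.46 + 549.9 = 69487.16
L = 96149.14 / 69487.16 × 100 = 138.3696
Paasche component (current-period weights):
ΣP(Year 1)Q(Year 1) = 244.59×1 + 4069.86×1 + 11750.03×9 + 982.58×11 + 57.02×10 = 244.59 + 4069.86 + 105750.27 + 10808.38 + 570.2 = 121443.3
ΣP(Year 0)Q(Year 1) = 316.61×1 + 2811.43×1 + 8493.68×9 + 705.94×11 + 42.30×10 = 316.61 + 2811.43 + 76443.12 + 7765.34 + 423 = 87759.5
P = 121443.3 / 87759.5 × 100 = 138.3819
Fisher = √(L × P) = √(138.3696 × 138.3819) = 138.3758

138.38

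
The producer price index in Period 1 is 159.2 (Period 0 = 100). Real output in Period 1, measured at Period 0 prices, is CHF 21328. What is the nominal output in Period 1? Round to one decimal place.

Nominal = Real × (Index/100) = 21328 × (159.2/100)
        = 21328 × 1.592 = 33954.1760

33954.2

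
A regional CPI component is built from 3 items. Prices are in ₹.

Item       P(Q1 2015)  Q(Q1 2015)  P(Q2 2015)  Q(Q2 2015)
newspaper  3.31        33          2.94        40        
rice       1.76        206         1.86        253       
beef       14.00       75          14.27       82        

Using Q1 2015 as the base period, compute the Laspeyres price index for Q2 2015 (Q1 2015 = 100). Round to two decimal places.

Laspeyres price index uses base-period quantities as weights.
ΣP(Q2 2015)·Q(Q1 2015) = 2.94×33 + 1.86×206 + 14.27×75 = 97.02 + 383.16 + 1070.25 = 1550.43
ΣP(Q1 2015)·Q(Q1 2015) = 3.31×33 + 1.76×206 + 14.00×75 = 109.23 + 362.56 + 1050 = 1521.79
Index = 1550.43 / 1521.79 × 100 = 101.8820

101.88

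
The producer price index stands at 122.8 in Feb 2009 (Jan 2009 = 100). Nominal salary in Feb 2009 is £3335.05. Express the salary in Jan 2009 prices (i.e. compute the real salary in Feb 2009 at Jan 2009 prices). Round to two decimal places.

2715.84

Real = Nominal ÷ (Index/100) = 3335.05 ÷ (122.8/100)
     = 3335.05 ÷ 1.228 = 2715.8388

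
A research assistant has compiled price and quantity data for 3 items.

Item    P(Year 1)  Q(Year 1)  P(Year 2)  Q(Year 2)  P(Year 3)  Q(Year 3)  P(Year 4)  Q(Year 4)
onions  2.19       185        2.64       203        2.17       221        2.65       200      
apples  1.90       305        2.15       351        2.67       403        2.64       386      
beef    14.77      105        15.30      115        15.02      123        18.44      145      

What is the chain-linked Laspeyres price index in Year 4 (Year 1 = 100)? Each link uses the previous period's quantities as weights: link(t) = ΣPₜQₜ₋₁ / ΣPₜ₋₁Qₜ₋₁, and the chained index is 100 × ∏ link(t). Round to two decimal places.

127.14

Link Year 1→Year 2:
ΣP(Year 2)Q(Year 1) = 2.64×185 + 2.15×305 + 15.30×105 = 488.4 + 655.75 + 1606.5 = 2750.65
ΣP(Year 1)Q(Year 1) = 2.19×185 + 1.90×305 + 14.77×105 = 405.15 + 579.5 + 1550.85 = 2535.5
link = 2750.65/2535.5 = 1.084855
Link Year 2→Year 3:
ΣP(Year 3)Q(Year 2) = 2.17×203 + 2.67×351 + 15.02×115 = 440.51 + 937.17 + 1727.3 = 3104.98
ΣP(Year 2)Q(Year 2) = 2.64×203 + 2.15×351 + 15.30×115 = 535.92 + 754.65 + 1759.5 = 3050.07
link = 3104.98/3050.07 = 1.018003
Link Year 3→Year 4:
ΣP(Year 4)Q(Year 3) = 2.65×221 + 2.64×403 + 18.44×123 = 585.65 + 1063.92 + 2268.12 = 3917.69
ΣP(Year 3)Q(Year 3) = 2.17×221 + 2.67×403 + 15.02×123 = 479.57 + 1076.01 + 1847.46 = 3403.04
link = 3917.69/3403.04 = 1.151232
Chained index = 100 × 1.084855 × 1.018003 × 1.151232 = 127.1404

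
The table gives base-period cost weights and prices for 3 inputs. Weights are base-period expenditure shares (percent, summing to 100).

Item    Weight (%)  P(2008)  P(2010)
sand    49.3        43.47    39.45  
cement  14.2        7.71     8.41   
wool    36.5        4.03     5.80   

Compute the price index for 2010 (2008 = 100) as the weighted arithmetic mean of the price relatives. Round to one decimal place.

112.8

sand: 49.3 × (39.45/43.47) = 49.3 × 0.907522 = 44.7409
cement: 14.2 × (8.41/7.71) = 14.2 × 1.090791 = 15.4892
wool: 36.5 × (5.80/4.03) = 36.5 × 1.439206 = 52.5310
Index = Σ wᵢ·(p₁ᵢ/p₀ᵢ) = 44.7409 + 15.4892 + 52.5310 = 112.7611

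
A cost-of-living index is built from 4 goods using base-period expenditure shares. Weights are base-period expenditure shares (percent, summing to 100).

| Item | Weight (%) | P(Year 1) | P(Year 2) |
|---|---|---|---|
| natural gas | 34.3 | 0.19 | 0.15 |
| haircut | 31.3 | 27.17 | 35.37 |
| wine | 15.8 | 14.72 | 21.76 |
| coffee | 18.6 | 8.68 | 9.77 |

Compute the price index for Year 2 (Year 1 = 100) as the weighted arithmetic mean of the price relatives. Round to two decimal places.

112.12

natural gas: 34.3 × (0.15/0.19) = 34.3 × 0.789474 = 27.0789
haircut: 31.3 × (35.37/27.17) = 31.3 × 1.301803 = 40.7464
wine: 15.8 × (21.76/14.72) = 15.8 × 1.478261 = 23.3565
coffee: 18.6 × (9.77/8.68) = 18.6 × 1.125576 = 20.9357
Index = Σ wᵢ·(p₁ᵢ/p₀ᵢ) = 27.0789 + 40.7464 + 23.3565 + 20.9357 = 112.1176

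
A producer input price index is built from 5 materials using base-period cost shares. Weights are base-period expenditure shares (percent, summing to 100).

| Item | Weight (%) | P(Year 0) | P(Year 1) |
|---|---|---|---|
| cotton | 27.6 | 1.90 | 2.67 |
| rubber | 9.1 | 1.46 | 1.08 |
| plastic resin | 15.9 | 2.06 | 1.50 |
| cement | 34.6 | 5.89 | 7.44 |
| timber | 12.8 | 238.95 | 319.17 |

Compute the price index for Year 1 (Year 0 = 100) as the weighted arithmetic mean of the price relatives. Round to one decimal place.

117.9

cotton: 27.6 × (2.67/1.90) = 27.6 × 1.405263 = 38.7853
rubber: 9.1 × (1.08/1.46) = 9.1 × 0.739726 = 6.7315
plastic resin: 15.9 × (1.50/2.06) = 15.9 × 0.728155 = 11.5777
cement: 34.6 × (7.44/5.89) = 34.6 × 1.263158 = 43.7053
timber: 12.8 × (319.17/238.95) = 12.8 × 1.335719 = 17.0972
Index = Σ wᵢ·(p₁ᵢ/p₀ᵢ) = 38.7853 + 6.7315 + 11.5777 + 43.7053 + 17.0972 = 117.8969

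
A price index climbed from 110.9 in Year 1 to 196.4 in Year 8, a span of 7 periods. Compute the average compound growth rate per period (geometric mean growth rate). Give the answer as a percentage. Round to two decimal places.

8.51%

Growth factor = (196.4/110.9)^(1/7) = (1.770965)^(1/7) = 1.085072
Growth rate = 1.085072 − 1 = 0.085072 = 8.5072%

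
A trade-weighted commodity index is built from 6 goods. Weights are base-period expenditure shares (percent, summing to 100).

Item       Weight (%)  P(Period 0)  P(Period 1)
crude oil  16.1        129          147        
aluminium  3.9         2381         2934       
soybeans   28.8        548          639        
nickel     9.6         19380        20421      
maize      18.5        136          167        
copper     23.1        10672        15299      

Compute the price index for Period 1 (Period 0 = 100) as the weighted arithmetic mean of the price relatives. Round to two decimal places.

crude oil: 16.1 × (147/129) = 16.1 × 1.139535 = 18.3465
aluminium: 3.9 × (2934/2381) = 3.9 × 1.232255 = 4.8058
soybeans: 28.8 × (639/548) = 28.8 × 1.166058 = 33.5825
nickel: 9.6 × (20421/19380) = 9.6 × 1.053715 = 10.1157
maize: 18.5 × (167/136) = 18.5 × 1.227941 = 22.7169
copper: 23.1 × (15299/10672) = 23.1 × 1.433564 = 33.1153
Index = Σ wᵢ·(p₁ᵢ/p₀ᵢ) = 18.3465 + 4.8058 + 33.5825 + 10.1157 + 22.7169 + 33.1153 = 122.6827

122.68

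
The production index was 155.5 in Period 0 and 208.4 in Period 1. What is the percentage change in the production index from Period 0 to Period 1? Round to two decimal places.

Change = (208.4 − 155.5) / 155.5 × 100
       = 52.9 / 155.5 × 100 = 34.0193%

34.02%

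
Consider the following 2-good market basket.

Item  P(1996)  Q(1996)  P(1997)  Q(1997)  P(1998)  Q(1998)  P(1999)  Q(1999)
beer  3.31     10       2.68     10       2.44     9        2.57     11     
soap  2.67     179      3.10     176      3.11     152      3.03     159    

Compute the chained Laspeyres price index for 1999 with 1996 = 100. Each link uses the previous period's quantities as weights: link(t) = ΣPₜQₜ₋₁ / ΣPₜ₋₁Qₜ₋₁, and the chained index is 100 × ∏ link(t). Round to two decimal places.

Link 1996→1997:
ΣP(1997)Q(1996) = 2.68×10 + 3.10×179 = 26.8 + 554.9 = 581.7
ΣP(1996)Q(1996) = 3.31×10 + 2.67×179 = 33.1 + 477.93 = 511.03
link = 581.7/511.03 = 1.138289
Link 1997→1998:
ΣP(1998)Q(1997) = 2.44×10 + 3.11×176 = 24.4 + 547.36 = 571.76
ΣP(1997)Q(1997) = 2.68×10 + 3.10×176 = 26.8 + 545.6 = 572.4
link = 571.76/572.4 = 0.998882
Link 1998→1999:
ΣP(1999)Q(1998) = 2.57×9 + 3.03×152 = 23.13 + 460.56 = 483.69
ΣP(1998)Q(1998) = 2.44×9 + 3.11×152 = 21.96 + 472.72 = 494.68
link = 483.69/494.68 = 0.977784
Chained index = 100 × 1.138289 × 0.998882 × 0.977784 = 111.1756

111.18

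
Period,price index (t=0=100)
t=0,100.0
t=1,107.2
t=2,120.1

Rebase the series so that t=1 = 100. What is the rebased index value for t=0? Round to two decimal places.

Rebased(t=0) = 100.0 / 107.2 × 100 = 93.2836

93.28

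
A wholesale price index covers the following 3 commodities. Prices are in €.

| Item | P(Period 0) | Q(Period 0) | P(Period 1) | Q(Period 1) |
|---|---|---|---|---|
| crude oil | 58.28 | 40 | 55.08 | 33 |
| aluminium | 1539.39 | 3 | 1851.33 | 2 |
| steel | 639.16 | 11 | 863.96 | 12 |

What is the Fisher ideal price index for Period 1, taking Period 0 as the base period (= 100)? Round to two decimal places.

Laspeyres component (base-period weights):
ΣP(Period 1)Q(Period 0) = 55.08×40 + 1851.33×3 + 863.96×11 = 2203.2 + 5553.99 + 9503.56 = 17260.75
ΣP(Period 0)Q(Period 0) = 58.28×40 + 1539.39×3 + 639.16×11 = 2331.2 + 4618.17 + 7030.76 = 13980.13
L = 17260.75 / 13980.13 × 100 = 123.4663
Paasche component (current-period weights):
ΣP(Period 1)Q(Period 1) = 55.08×33 + 1851.33×2 + 863.96×12 = 1817.64 + 3702.66 + 10367.52 = 15887.82
ΣP(Period 0)Q(Period 1) = 58.28×33 + 1539.39×2 + 639.16×12 = 1923.24 + 3078.78 + 7669.92 = 12671.94
P = 15887.82 / 12671.94 × 100 = 125.3780
Fisher = √(L × P) = √(123.4663 × 125.3780) = 124.4185

124.42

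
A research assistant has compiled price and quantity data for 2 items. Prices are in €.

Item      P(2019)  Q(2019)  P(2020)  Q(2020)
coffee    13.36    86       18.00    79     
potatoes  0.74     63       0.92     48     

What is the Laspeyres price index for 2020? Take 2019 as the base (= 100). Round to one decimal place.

134.3

Laspeyres price index uses base-period quantities as weights.
ΣP(2020)·Q(2019) = 18.00×86 + 0.92×63 = 1548 + 57.96 = 1605.96
ΣP(2019)·Q(2019) = 13.36×86 + 0.74×63 = 1148.96 + 46.62 = 1195.58
Index = 1605.96 / 1195.58 × 100 = 134.3248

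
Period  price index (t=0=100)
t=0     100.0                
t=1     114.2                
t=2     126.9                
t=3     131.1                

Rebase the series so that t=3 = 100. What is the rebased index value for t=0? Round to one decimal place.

Rebased(t=0) = 100.0 / 131.1 × 100 = 76.2777

76.3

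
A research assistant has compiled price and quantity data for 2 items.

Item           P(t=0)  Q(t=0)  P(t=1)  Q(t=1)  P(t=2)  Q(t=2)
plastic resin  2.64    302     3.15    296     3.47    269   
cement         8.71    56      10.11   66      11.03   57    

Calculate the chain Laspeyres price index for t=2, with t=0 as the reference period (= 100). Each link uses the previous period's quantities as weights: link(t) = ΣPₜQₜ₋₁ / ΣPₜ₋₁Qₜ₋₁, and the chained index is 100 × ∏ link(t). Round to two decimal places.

Link t=0→t=1:
ΣP(t=1)Q(t=0) = 3.15×302 + 10.11×56 = 951.3 + 566.16 = 1517.46
ΣP(t=0)Q(t=0) = 2.64×302 + 8.71×56 = 797.28 + 487.76 = 1285.04
link = 1517.46/1285.04 = 1.180866
Link t=1→t=2:
ΣP(t=2)Q(t=1) = 3.47×296 + 11.03×66 = 1027.12 + 727.98 = 1755.1
ΣP(t=1)Q(t=1) = 3.15×296 + 10.11×66 = 932.4 + 667.26 = 1599.66
link = 1755.1/1599.66 = 1.097171
Chained index = 100 × 1.180866 × 1.097171 = 129.5611

129.56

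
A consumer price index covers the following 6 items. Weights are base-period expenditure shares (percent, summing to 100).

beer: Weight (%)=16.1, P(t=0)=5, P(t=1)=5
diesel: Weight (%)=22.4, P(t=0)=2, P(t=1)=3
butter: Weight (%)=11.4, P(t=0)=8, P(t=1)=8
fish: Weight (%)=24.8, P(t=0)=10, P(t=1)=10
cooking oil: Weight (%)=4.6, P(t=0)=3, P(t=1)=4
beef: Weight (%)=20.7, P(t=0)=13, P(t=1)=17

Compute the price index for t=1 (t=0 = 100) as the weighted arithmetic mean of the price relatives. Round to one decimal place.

119.1

beer: 16.1 × (5/5) = 16.1 × 1.000000 = 16.1000
diesel: 22.4 × (3/2) = 22.4 × 1.500000 = 33.6000
butter: 11.4 × (8/8) = 11.4 × 1.000000 = 11.4000
fish: 24.8 × (10/10) = 24.8 × 1.000000 = 24.8000
cooking oil: 4.6 × (4/3) = 4.6 × 1.333333 = 6.1333
beef: 20.7 × (17/13) = 20.7 × 1.307692 = 27.0692
Index = Σ wᵢ·(p₁ᵢ/p₀ᵢ) = 16.1000 + 33.6000 + 11.4000 + 24.8000 + 6.1333 + 27.0692 = 119.1026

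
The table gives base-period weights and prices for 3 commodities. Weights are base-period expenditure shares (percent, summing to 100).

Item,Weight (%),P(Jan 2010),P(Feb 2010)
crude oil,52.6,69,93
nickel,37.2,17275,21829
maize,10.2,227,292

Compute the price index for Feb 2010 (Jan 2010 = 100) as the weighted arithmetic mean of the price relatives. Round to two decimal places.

crude oil: 52.6 × (93/69) = 52.6 × 1.347826 = 70.8957
nickel: 37.2 × (21829/17275) = 37.2 × 1.263618 = 47.0066
maize: 10.2 × (292/227) = 10.2 × 1.286344 = 13.1207
Index = Σ wᵢ·(p₁ᵢ/p₀ᵢ) = 70.8957 + 47.0066 + 13.1207 = 131.0229

131.02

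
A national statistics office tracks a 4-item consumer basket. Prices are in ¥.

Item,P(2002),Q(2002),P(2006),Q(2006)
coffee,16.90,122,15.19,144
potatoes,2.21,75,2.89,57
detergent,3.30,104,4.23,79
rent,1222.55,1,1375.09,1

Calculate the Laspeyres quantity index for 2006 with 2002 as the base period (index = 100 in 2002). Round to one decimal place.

Laspeyres quantity index uses base-period prices as weights.
ΣP(2002)·Q(2006) = 16.90×144 + 2.21×57 + 3.30×79 + 1222.55×1 = 2433.6 + 125.97 + 260.7 + 1222.55 = 4042.82
ΣP(2002)·Q(2002) = 16.90×122 + 2.21×75 + 3.30×104 + 1222.55×1 = 2061.8 + 165.75 + 343.2 + 1222.55 = 3793.3
Index = 4042.82 / 3793.3 × 100 = 106.5779

106.6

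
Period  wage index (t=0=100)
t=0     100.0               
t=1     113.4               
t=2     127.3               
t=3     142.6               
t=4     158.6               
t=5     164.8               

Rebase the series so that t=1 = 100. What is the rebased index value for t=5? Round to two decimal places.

145.33

Rebased(t=5) = 164.8 / 113.4 × 100 = 145.3263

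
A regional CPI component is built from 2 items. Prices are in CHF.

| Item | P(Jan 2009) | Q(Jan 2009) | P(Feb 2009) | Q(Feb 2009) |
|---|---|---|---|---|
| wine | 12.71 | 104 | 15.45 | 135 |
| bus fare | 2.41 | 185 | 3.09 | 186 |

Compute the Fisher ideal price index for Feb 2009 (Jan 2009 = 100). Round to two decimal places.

123.09

Laspeyres component (base-period weights):
ΣP(Feb 2009)Q(Jan 2009) = 15.45×104 + 3.09×185 = 1606.8 + 571.65 = 2178.45
ΣP(Jan 2009)Q(Jan 2009) = 12.71×104 + 2.41×185 = 1321.84 + 445.85 = 1767.69
L = 2178.45 / 1767.69 × 100 = 123.2371
Paasche component (current-period weights):
ΣP(Feb 2009)Q(Feb 2009) = 15.45×135 + 3.09×186 = 2085.75 + 574.74 = 2660.49
ΣP(Jan 2009)Q(Feb 2009) = 12.71×135 + 2.41×186 = 1715.85 + 448.26 = 2164.11
P = 2660.49 / 2164.11 × 100 = 122.9369
Fisher = √(L × P) = √(123.2371 × 122.9369) = 123.0869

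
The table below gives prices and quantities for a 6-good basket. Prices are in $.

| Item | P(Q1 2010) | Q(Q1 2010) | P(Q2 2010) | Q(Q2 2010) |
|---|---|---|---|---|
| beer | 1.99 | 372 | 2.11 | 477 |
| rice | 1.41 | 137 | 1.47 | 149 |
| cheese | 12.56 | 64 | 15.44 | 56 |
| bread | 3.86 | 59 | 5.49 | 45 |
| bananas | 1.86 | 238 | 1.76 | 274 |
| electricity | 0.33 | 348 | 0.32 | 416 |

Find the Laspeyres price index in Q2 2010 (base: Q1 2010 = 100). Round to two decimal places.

Laspeyres price index uses base-period quantities as weights.
ΣP(Q2 2010)·Q(Q1 2010) = 2.11×372 + 1.47×137 + 15.44×64 + 5.49×59 + 1.76×238 + 0.32×348 = 784.92 + 201.39 + 988.16 + 323.91 + 418.88 + 111.36 = 2828.62
ΣP(Q1 2010)·Q(Q1 2010) = 1.99×372 + 1.41×137 + 12.56×64 + 3.86×59 + 1.86×238 + 0.33×348 = 740.28 + 193.17 + 803.84 + 227.74 + 442.68 + 114.84 = 2522.55
Index = 2828.62 / 2522.55 × 100 = 112.1334

112.13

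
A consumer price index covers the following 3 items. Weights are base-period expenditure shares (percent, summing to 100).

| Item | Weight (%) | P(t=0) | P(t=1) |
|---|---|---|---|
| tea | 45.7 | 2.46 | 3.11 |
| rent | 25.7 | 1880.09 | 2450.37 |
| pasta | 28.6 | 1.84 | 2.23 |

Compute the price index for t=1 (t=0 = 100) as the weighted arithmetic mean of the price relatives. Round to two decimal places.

tea: 45.7 × (3.11/2.46) = 45.7 × 1.264228 = 57.7752
rent: 25.7 × (2450.37/1880.09) = 25.7 × 1.303326 = 33.4955
pasta: 28.6 × (2.23/1.84) = 28.6 × 1.211957 = 34.6620
Index = Σ wᵢ·(p₁ᵢ/p₀ᵢ) = 57.7752 + 33.4955 + 34.6620 = 125.9326

125.93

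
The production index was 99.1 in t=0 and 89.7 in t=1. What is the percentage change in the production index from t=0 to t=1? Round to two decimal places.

-9.49%

Change = (89.7 − 99.1) / 99.1 × 100
       = -9.4 / 99.1 × 100 = -9.4854%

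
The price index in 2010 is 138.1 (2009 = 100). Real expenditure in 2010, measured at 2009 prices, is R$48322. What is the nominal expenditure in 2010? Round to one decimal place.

66732.7

Nominal = Real × (Index/100) = 48322 × (138.1/100)
        = 48322 × 1.381 = 66732.6820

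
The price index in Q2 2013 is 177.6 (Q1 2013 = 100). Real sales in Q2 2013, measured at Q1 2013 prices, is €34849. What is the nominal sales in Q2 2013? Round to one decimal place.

61891.8

Nominal = Real × (Index/100) = 34849 × (177.6/100)
        = 34849 × 1.776 = 61891.8240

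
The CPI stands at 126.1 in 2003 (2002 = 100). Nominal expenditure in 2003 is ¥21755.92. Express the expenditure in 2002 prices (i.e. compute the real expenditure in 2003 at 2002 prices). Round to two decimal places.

17252.91

Real = Nominal ÷ (Index/100) = 21755.92 ÷ (126.1/100)
     = 21755.92 ÷ 1.261 = 17252.9104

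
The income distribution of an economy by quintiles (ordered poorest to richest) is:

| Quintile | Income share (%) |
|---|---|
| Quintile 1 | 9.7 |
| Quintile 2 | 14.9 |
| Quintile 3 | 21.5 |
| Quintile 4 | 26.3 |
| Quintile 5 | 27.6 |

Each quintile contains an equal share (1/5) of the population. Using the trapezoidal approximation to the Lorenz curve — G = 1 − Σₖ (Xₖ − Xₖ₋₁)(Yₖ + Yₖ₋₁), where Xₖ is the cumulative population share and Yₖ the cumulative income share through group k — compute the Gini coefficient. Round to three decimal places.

0.189

Cumulative income shares Yₖ: 0.0970, 0.2460, 0.4610, 0.7240, 1.0000
Σ (Xₖ−Xₖ₋₁)(Yₖ+Yₖ₋₁) = (1/5)(0.0970+0.0000) + (1/5)(0.2460+0.0970) + (1/5)(0.4610+0.2460) + (1/5)(0.7240+0.4610) + (1/5)(1.0000+0.7240)
  = 0.0194 + 0.0686 + 0.1414 + 0.2370 + 0.3448 = 0.8112
G = 1 − 0.8112 = 0.1888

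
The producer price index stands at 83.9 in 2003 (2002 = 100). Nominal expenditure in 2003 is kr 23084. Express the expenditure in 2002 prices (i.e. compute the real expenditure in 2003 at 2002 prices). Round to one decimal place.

Real = Nominal ÷ (Index/100) = 23084 ÷ (83.9/100)
     = 23084 ÷ 0.839 = 27513.7068

27513.7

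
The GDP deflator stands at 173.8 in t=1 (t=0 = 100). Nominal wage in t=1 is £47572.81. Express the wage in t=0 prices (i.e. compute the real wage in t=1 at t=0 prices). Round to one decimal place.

27372.2

Real = Nominal ÷ (Index/100) = 47572.81 ÷ (173.8/100)
     = 47572.81 ÷ 1.738 = 27372.1577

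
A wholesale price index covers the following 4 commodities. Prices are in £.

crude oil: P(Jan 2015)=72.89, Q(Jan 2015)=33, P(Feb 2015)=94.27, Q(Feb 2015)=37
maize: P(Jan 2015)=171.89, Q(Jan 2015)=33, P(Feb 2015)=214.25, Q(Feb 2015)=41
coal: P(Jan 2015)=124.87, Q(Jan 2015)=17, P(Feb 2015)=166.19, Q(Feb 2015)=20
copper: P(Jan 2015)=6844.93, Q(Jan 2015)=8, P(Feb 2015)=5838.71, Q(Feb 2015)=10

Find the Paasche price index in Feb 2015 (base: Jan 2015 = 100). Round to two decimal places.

91.69

Paasche price index uses current-period quantities as weights.
ΣP(Feb 2015)·Q(Feb 2015) = 94.27×37 + 214.25×41 + 166.19×20 + 5838.71×10 = 3487.99 + 8784.25 + 3323.8 + 58387.1 = 73983.14
ΣP(Jan 2015)·Q(Feb 2015) = 72.89×37 + 171.89×41 + 124.87×20 + 6844.93×10 = 2696.93 + 7047.49 + 2497.4 + 68449.3 = 80691.12
Index = 73983.14 / 80691.12 × 100 = 91.6868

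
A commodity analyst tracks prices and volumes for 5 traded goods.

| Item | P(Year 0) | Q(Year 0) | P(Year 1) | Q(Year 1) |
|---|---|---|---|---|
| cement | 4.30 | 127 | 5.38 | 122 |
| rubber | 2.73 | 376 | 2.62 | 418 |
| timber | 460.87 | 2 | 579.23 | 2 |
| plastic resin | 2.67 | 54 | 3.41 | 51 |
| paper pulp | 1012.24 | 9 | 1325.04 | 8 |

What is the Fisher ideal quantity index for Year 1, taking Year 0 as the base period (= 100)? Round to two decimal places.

Laspeyres component (base-period weights):
ΣP(Year 0)Q(Year 1) = 4.30×122 + 2.73×418 + 460.87×2 + 2.67×51 + 1012.24×8 = 524.6 + 1141.14 + 921.74 + 136.17 + 8097.92 = 10821.57
ΣP(Year 0)Q(Year 0) = 4.30×127 + 2.73×376 + 460.87×2 + 2.67×54 + 1012.24×9 = 546.1 + 1026.48 + 921.74 + 144.18 + 9110.16 = 11748.66
L = 10821.57 / 11748.66 × 100 = 92.1090
Paasche component (current-period weights):
ΣP(Year 1)Q(Year 1) = 5.38×122 + 2.62×418 + 579.23×2 + 3.41×51 + 1325.04×8 = 656.36 + 1095.16 + 1158.46 + 173.91 + 10600.32 = 13684.21
ΣP(Year 1)Q(Year 0) = 5.38×127 + 2.62×376 + 579.23×2 + 3.41×54 + 1325.04×9 = 683.26 + 985.12 + 1158.46 + 184.14 + 11925.36 = 14936.34
P = 13684.21 / 14936.34 × 100 = 91.6169
Fisher = √(L × P) = √(92.1090 × 91.6169) = 91.8626

91.86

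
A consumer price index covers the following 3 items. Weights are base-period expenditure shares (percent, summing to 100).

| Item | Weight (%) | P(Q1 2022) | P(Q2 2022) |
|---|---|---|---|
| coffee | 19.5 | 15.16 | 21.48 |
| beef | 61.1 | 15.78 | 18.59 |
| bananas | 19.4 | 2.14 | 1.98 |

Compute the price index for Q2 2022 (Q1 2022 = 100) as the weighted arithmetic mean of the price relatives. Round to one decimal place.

117.6

coffee: 19.5 × (21.48/15.16) = 19.5 × 1.416887 = 27.6293
beef: 61.1 × (18.59/15.78) = 61.1 × 1.178074 = 71.9803
bananas: 19.4 × (1.98/2.14) = 19.4 × 0.925234 = 17.9495
Index = Σ wᵢ·(p₁ᵢ/p₀ᵢ) = 27.6293 + 71.9803 + 17.9495 = 117.5591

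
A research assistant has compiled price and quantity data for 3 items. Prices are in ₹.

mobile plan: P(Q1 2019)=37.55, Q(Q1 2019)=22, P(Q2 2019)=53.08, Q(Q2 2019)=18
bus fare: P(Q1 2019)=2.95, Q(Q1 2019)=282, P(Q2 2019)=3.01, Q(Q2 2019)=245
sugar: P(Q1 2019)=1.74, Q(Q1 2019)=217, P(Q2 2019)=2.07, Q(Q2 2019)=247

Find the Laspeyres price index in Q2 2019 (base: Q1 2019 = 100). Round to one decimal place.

Laspeyres price index uses base-period quantities as weights.
ΣP(Q2 2019)·Q(Q1 2019) = 53.08×22 + 3.01×282 + 2.07×217 = 1167.76 + 848.82 + 449.19 = 2465.77
ΣP(Q1 2019)·Q(Q1 2019) = 37.55×22 + 2.95×282 + 1.74×217 = 826.1 + 831.9 + 377.58 = 2035.58
Index = 2465.77 / 2035.58 × 100 = 121.1335

121.1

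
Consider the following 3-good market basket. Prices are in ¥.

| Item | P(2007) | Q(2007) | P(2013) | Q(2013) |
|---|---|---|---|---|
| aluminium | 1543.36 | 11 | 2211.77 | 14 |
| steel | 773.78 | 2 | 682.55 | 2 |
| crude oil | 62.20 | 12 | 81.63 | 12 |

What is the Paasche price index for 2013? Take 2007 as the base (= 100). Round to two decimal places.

139.36

Paasche price index uses current-period quantities as weights.
ΣP(2013)·Q(2013) = 2211.77×14 + 682.55×2 + 81.63×12 = 30964.78 + 1365.1 + 979.56 = 33309.44
ΣP(2007)·Q(2013) = 1543.36×14 + 773.78×2 + 62.20×12 = 21607.04 + 1547.56 + 746.4 = 23901
Index = 33309.44 / 23901 × 100 = 139.3642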